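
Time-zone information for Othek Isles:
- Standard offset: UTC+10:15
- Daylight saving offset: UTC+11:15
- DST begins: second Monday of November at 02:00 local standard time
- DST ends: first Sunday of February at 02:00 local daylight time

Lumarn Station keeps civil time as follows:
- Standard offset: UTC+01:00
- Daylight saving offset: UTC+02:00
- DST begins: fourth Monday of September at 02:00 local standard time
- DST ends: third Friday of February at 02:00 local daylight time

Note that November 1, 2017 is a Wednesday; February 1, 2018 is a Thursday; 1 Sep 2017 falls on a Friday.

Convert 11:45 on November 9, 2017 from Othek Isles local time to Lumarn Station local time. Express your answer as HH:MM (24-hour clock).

1 November 2017 is a Wednesday, so the first Monday is November 6 and the second is November 13.
1 February 2018 is a Thursday, so the first Sunday is February 4.
November 9, 2017 does not fall between 13 November 2017 and 4 February 2018, so daylight saving is not in effect and Othek Isles is at UTC+10:15.
11:45 Othek Isles − 10h15m = 01:30 UTC.
1 September 2017 is a Friday, so the first Monday is September 4 and the fourth is September 25.
1 February 2018 is a Thursday, so the first Friday is February 2 and the third is February 16.
At the standard offset (UTC+01:00), 01:30 UTC + 1h = 02:30 Lumarn Station standard time.
The standard-time date in Lumarn Station, November 9, 2017, lies within the daylight-saving period (25 September 2017 – 16 February 2018), so Lumarn Station is on daylight time, UTC+02:00.
01:30 UTC + 2h = 03:30 Lumarn Station.

03:30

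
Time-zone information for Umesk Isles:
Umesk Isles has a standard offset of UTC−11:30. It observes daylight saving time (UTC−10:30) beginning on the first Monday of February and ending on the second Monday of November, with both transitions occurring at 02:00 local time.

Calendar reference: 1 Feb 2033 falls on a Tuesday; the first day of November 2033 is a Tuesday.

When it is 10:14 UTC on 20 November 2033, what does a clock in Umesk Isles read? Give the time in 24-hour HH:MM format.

22:44

1 February 2033 is a Tuesday, so the first Monday is February 7.
1 November 2033 is a Tuesday, so the first Monday is November 7 and the second is November 14.
At the standard offset (UTC−11:30), 10:14 UTC − 11h30m = 22:44 Umesk Isles standard time (rolling into the previous day, 19 November 2033).
The standard-time date in Umesk Isles, 19 November 2033, is outside the daylight-saving period (7 February – 14 November), so Umesk Isles is on standard time, UTC−11:30.
10:14 UTC − 11h30m = 22:44 local (rolling into the previous day, 19 November 2033).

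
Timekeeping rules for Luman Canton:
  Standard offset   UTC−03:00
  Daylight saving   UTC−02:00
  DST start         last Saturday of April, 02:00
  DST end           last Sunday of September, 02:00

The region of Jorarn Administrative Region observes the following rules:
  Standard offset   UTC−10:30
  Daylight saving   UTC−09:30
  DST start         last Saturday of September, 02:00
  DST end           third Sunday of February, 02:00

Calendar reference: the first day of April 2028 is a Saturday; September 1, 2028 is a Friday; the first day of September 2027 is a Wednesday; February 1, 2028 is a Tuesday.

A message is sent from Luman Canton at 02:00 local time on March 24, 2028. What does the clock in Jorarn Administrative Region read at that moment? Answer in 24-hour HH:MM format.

18:30

1 April 2028 is a Saturday, so Saturdays fall on 1, 8, 15, 22, 29; the last is April 29.
1 September 2028 is a Friday, so Sundays fall on 3, 10, 17, 24; the last is September 24.
March 24, 2028 does not fall between 29 April and 24 September, so daylight saving is not in effect and Luman Canton is at UTC−03:00.
02:00 Luman Canton + 3h = 05:00 UTC.
1 September 2027 is a Wednesday, so Saturdays fall on 4, 11, 18, 25; the last is September 25.
1 February 2028 is a Tuesday, so the first Sunday is February 6 and the third is February 20.
At the standard offset (UTC−10:30), 05:00 UTC − 10h30m = 18:30 Jorarn Administrative Region standard time (rolling into the previous day, 23 March 2028).
Daylight saving runs 25 September 2027 – 20 February 2028; the standard-time date in Jorarn Administrative Region, March 23, 2028, is outside that window, so Jorarn Administrative Region is on standard time at UTC−10:30.
05:00 UTC − 10h30m = 18:30 Jorarn Administrative Region (rolling into the previous day, 23 March 2028).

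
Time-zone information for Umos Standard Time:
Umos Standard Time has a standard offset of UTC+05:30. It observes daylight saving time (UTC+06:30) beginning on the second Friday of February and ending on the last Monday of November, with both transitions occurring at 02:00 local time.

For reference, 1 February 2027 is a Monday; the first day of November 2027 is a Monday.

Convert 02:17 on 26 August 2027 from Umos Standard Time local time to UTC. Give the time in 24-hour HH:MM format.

19:47

1 February 2027 is a Monday, so the first Friday is February 5 and the second is February 12.
1 November 2027 is a Monday, so Mondays fall on 1, 8, 15, 22, 29; the last is November 29.
26 August 2027 falls between 12 February and 29 November, so daylight saving is in effect and Umos Standard Time is at UTC+06:30.
02:17 local − 6h30m = 19:47 UTC (rolling into the previous day, 25 August 2027).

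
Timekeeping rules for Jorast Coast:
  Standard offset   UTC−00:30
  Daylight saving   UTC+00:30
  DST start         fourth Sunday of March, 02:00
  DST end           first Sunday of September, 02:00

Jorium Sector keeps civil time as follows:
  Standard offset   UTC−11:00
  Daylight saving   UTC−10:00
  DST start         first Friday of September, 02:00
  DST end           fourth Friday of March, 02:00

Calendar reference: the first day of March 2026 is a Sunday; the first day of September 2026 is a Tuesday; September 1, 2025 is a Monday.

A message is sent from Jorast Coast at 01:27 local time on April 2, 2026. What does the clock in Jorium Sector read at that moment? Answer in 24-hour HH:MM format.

13:57

1 March 2026 is a Sunday, so the first Sunday is March 1 and the fourth is March 22.
1 September 2026 is a Tuesday, so the first Sunday is September 6.
April 2, 2026 falls between 22 March and 6 September, so daylight saving is in effect and Jorast Coast is at UTC+00:30.
01:27 Jorast Coast − 0h30m = 00:57 UTC.
1 September 2025 is a Monday, so the first Friday is September 5.
1 March 2026 is a Sunday, so the first Friday is March 6 and the fourth is March 27.
At the standard offset (UTC−11:00), 00:57 UTC − 11h = 13:57 Jorium Sector standard time (rolling into the previous day, 1 April 2026).
The standard-time date in Jorium Sector, April 1, 2026, does not fall between 5 September 2025 and 27 March 2026, so daylight saving is not in effect and Jorium Sector is at UTC−11:00.
00:57 UTC − 11h = 13:57 Jorium Sector (rolling into the previous day, 1 April 2026).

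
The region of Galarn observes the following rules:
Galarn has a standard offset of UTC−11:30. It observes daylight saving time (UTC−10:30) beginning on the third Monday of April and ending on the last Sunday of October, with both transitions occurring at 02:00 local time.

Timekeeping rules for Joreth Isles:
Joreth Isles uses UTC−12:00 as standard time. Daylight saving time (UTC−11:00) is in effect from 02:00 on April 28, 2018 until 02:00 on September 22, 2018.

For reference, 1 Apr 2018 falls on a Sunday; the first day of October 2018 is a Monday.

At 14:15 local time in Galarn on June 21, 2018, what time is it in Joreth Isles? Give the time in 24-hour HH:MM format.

1 April 2018 is a Sunday, so the first Monday is April 2 and the third is April 16.
1 October 2018 is a Monday, so Sundays fall on 7, 14, 21, 28; the last is October 28.
Daylight saving runs 16 April – 28 October; June 21, 2018 is inside that window, so Galarn is at UTC−10:30.
14:15 Galarn + 10h30m = 00:45 UTC (rolling into the next day, 22 June 2018).
At the standard offset (UTC−12:00), 00:45 UTC − 12h = 12:45 Joreth Isles standard time (rolling into the previous day, 21 June 2018).
The standard-time date in Joreth Isles, June 21, 2018, lies within the daylight-saving period (28 April – 22 September), so Joreth Isles is on daylight time, UTC−11:00.
00:45 UTC − 11h = 13:45 Joreth Isles (rolling into the previous day, 21 June 2018).

13:45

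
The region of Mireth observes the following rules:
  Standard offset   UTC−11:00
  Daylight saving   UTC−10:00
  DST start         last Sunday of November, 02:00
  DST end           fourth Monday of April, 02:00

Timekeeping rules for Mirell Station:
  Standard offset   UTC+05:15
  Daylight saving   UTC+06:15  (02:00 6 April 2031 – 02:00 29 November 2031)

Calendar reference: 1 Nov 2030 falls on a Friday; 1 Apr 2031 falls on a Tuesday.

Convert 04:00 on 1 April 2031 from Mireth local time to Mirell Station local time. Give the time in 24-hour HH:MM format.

19:15

1 November 2030 is a Friday, so Sundays fall on 3, 10, 17, 24; the last is November 24.
1 April 2031 is a Tuesday, so the first Monday is April 7 and the fourth is April 28.
Daylight saving runs 24 November 2030 – 28 April 2031; 1 April 2031 is inside that window, so Mireth is at UTC−10:00.
04:00 Mireth + 10h = 14:00 UTC.
At the standard offset (UTC+05:15), 14:00 UTC + 5h15m = 19:15 Mirell Station standard time.
The standard-time date in Mirell Station, 1 April 2031, is outside the daylight-saving period (6 April – 29 November), so Mirell Station is on standard time, UTC+05:15.
14:00 UTC + 5h15m = 19:15 Mirell Station.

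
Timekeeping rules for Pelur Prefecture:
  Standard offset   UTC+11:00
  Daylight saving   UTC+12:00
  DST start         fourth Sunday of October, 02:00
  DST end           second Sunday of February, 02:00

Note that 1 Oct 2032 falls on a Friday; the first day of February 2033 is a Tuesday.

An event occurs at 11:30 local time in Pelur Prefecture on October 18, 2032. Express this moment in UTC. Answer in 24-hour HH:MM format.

00:30

1 October 2032 is a Friday, so the first Sunday is October 3 and the fourth is October 24.
1 February 2033 is a Tuesday, so the first Sunday is February 6 and the second is February 13.
October 18, 2032 is outside the daylight-saving period (24 October 2032 – 13 February 2033), so Pelur Prefecture is on standard time, UTC+11:00.
11:30 local − 11h = 00:30 UTC.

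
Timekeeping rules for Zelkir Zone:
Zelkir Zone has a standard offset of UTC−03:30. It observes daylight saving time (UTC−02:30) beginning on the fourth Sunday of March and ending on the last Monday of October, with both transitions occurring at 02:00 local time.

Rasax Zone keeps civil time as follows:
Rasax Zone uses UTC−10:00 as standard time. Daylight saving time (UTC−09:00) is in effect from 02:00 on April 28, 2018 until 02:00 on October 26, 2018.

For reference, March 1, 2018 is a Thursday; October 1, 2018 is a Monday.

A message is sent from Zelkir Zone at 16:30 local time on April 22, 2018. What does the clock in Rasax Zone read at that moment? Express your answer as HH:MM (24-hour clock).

1 March 2018 is a Thursday, so the first Sunday is March 4 and the fourth is March 25.
1 October 2018 is a Monday, so Mondays fall on 1, 8, 15, 22, 29; the last is October 29.
April 22, 2018 lies within the daylight-saving period (25 March – 29 October), so Zelkir Zone is on daylight time, UTC−02:30.
16:30 Zelkir Zone + 2h30m = 19:00 UTC.
At the standard offset (UTC−10:00), 19:00 UTC − 10h = 09:00 Rasax Zone standard time.
The standard-time date in Rasax Zone, April 22, 2018, does not fall between 28 April and 26 October, so daylight saving is not in effect and Rasax Zone is at UTC−10:00.
19:00 UTC − 10h = 09:00 Rasax Zone.

09:00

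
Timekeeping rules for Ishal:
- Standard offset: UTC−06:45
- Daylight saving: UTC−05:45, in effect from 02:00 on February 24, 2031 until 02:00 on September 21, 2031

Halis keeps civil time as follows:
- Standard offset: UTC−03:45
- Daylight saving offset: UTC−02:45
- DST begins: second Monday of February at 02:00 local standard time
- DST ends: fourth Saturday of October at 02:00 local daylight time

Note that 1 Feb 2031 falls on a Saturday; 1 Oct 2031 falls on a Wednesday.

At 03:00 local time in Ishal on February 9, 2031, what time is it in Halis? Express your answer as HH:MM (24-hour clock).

February 9, 2031 is outside the daylight-saving period (24 February – 21 September), so Ishal is on standard time, UTC−06:45.
03:00 Ishal + 6h45m = 09:45 UTC.
1 February 2031 is a Saturday, so the first Monday is February 3 and the second is February 10.
1 October 2031 is a Wednesday, so the first Saturday is October 4 and the fourth is October 25.
At the standard offset (UTC−03:45), 09:45 UTC − 3h45m = 06:00 Halis standard time.
Daylight saving runs 10 February – 25 October; the standard-time date in Halis, February 9, 2031, is outside that window, so Halis is on standard time at UTC−03:45.
09:45 UTC − 3h45m = 06:00 Halis.

06:00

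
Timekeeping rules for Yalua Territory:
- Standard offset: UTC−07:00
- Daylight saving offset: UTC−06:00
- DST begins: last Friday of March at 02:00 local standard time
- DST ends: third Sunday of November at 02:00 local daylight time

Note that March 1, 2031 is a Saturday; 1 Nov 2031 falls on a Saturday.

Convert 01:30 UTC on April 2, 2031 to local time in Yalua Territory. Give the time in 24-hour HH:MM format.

1 March 2031 is a Saturday, so Fridays fall on 7, 14, 21, 28; the last is March 28.
1 November 2031 is a Saturday, so the first Sunday is November 2 and the third is November 16.
At the standard offset (UTC−07:00), 01:30 UTC − 7h = 18:30 Yalua Territory standard time (rolling into the previous day, 1 April 2031).
Daylight saving runs 28 March – 16 November; the standard-time date in Yalua Territory, April 1, 2031, is inside that window, so Yalua Territory is at UTC−06:00.
01:30 UTC − 6h = 19:30 local (rolling into the previous day, 1 April 2031).

19:30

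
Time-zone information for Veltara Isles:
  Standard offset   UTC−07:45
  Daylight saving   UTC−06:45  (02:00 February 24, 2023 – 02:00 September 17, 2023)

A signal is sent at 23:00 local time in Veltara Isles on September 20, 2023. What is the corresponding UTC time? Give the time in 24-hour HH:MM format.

September 20, 2023 is outside the daylight-saving period (24 February – 17 September), so Veltara Isles is on standard time, UTC−07:45.
23:00 local + 7h45m = 06:45 UTC (rolling into the next day, 21 September 2023).

06:45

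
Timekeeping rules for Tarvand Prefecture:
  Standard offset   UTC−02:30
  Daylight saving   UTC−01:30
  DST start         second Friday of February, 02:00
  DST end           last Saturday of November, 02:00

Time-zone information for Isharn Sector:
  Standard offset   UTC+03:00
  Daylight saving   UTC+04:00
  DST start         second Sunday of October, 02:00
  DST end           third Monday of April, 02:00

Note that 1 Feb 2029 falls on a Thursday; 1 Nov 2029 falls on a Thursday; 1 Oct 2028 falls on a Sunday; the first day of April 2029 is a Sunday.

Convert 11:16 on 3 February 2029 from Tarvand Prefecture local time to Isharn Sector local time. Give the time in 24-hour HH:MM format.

1 February 2029 is a Thursday, so the first Friday is February 2 and the second is February 9.
1 November 2029 is a Thursday, so Saturdays fall on 3, 10, 17, 24; the last is November 24.
3 February 2029 does not fall between 9 February and 24 November, so daylight saving is not in effect and Tarvand Prefecture is at UTC−02:30.
11:16 Tarvand Prefecture + 2h30m = 13:46 UTC.
1 October 2028 is a Sunday, so the first Sunday is October 1 and the second is October 8.
1 April 2029 is a Sunday, so the first Monday is April 2 and the third is April 16.
At the standard offset (UTC+03:00), 13:46 UTC + 3h = 16:46 Isharn Sector standard time.
The standard-time date in Isharn Sector, 3 February 2029, falls between 8 October 2028 and 16 April 2029, so daylight saving is in effect and Isharn Sector is at UTC+04:00.
13:46 UTC + 4h = 17:46 Isharn Sector.

17:46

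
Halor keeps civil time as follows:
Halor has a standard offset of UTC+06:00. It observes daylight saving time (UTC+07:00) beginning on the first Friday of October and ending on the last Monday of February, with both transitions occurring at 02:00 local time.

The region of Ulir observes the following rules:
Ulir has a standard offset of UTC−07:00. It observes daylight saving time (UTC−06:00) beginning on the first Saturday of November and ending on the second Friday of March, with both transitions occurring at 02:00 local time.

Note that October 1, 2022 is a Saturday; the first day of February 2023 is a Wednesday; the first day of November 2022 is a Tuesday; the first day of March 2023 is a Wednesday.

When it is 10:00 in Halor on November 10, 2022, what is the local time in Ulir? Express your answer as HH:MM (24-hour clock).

21:00

1 October 2022 is a Saturday, so the first Friday is October 7.
1 February 2023 is a Wednesday, so Mondays fall on 6, 13, 20, 27; the last is February 27.
Daylight saving runs 7 October 2022 – 27 February 2023; November 10, 2022 is inside that window, so Halor is at UTC+07:00.
10:00 Halor − 7h = 03:00 UTC.
1 November 2022 is a Tuesday, so the first Saturday is November 5.
1 March 2023 is a Wednesday, so the first Friday is March 3 and the second is March 10.
At the standard offset (UTC−07:00), 03:00 UTC − 7h = 20:00 Ulir standard time (rolling into the previous day, 9 November 2022).
The standard-time date in Ulir, November 9, 2022, falls between 5 November 2022 and 10 March 2023, so daylight saving is in effect and Ulir is at UTC−06:00.
03:00 UTC − 6h = 21:00 Ulir (rolling into the previous day, 9 November 2022).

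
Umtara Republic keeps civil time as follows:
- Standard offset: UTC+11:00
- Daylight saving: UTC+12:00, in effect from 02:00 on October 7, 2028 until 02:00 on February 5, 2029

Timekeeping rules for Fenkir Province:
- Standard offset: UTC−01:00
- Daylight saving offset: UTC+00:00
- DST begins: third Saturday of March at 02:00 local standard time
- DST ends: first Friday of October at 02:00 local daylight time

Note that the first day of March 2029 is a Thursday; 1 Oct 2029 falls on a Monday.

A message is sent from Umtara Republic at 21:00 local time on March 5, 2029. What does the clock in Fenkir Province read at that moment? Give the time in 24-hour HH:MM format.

09:00

March 5, 2029 is outside the daylight-saving period (7 October 2028 – 5 February 2029), so Umtara Republic is on standard time, UTC+11:00.
21:00 Umtara Republic − 11h = 10:00 UTC.
1 March 2029 is a Thursday, so the first Saturday is March 3 and the third is March 17.
1 October 2029 is a Monday, so the first Friday is October 5.
At the standard offset (UTC−01:00), 10:00 UTC − 1h = 09:00 Fenkir Province standard time.
The standard-time date in Fenkir Province, March 5, 2029, does not fall between 17 March and 5 October, so daylight saving is not in effect and Fenkir Province is at UTC−01:00.
10:00 UTC − 1h = 09:00 Fenkir Province.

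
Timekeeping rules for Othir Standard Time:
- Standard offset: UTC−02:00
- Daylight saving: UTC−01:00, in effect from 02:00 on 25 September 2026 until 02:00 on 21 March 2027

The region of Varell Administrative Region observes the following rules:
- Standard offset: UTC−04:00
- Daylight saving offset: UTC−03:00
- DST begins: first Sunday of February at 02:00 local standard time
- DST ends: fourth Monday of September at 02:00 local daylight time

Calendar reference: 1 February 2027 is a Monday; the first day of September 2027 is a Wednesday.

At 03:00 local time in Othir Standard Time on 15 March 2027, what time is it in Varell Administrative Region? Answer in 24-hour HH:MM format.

01:00

Daylight saving runs 25 September 2026 – 21 March 2027; 15 March 2027 is inside that window, so Othir Standard Time is at UTC−01:00.
03:00 Othir Standard Time + 1h = 04:00 UTC.
1 February 2027 is a Monday, so the first Sunday is February 7.
1 September 2027 is a Wednesday, so the first Monday is September 6 and the fourth is September 27.
At the standard offset (UTC−04:00), 04:00 UTC − 4h = 00:00 Varell Administrative Region standard time.
The standard-time date in Varell Administrative Region, 15 March 2027, lies within the daylight-saving period (7 February – 27 September), so Varell Administrative Region is on daylight time, UTC−03:00.
04:00 UTC − 3h = 01:00 Varell Administrative Region.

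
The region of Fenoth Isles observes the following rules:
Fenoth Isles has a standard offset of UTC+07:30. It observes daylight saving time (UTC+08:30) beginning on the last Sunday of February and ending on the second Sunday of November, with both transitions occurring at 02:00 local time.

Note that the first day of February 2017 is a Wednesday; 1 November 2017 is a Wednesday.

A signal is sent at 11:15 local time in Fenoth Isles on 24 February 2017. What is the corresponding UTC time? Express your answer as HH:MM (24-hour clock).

1 February 2017 is a Wednesday, so Sundays fall on 5, 12, 19, 26; the last is February 26.
1 November 2017 is a Wednesday, so the first Sunday is November 5 and the second is November 12.
24 February 2017 is outside the daylight-saving period (26 February – 12 November), so Fenoth Isles is on standard time, UTC+07:30.
11:15 local − 7h30m = 03:45 UTC.

03:45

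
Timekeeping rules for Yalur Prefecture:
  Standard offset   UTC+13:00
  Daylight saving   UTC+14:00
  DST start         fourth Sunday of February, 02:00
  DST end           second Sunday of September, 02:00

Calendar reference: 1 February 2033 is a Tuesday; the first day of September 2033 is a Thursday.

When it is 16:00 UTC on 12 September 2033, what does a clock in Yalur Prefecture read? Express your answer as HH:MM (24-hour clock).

1 February 2033 is a Tuesday, so the first Sunday is February 6 and the fourth is February 27.
1 September 2033 is a Thursday, so the first Sunday is September 4 and the second is September 11.
At the standard offset (UTC+13:00), 16:00 UTC + 13h = 05:00 Yalur Prefecture standard time (rolling into the next day, 13 September 2033).
The standard-time date in Yalur Prefecture, 13 September 2033, is outside the daylight-saving period (27 February – 11 September), so Yalur Prefecture is on standard time, UTC+13:00.
16:00 UTC + 13h = 05:00 local (rolling into the next day, 13 September 2033).

05:00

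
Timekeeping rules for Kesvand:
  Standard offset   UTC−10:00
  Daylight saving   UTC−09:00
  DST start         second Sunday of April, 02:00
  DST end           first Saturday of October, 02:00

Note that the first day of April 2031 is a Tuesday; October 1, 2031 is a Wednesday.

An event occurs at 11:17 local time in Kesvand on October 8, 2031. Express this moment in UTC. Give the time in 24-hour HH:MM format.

1 April 2031 is a Tuesday, so the first Sunday is April 6 and the second is April 13.
1 October 2031 is a Wednesday, so the first Saturday is October 4.
Daylight saving runs 13 April – 4 October; October 8, 2031 is outside that window, so Kesvand is on standard time at UTC−10:00.
11:17 local + 10h = 21:17 UTC.

21:17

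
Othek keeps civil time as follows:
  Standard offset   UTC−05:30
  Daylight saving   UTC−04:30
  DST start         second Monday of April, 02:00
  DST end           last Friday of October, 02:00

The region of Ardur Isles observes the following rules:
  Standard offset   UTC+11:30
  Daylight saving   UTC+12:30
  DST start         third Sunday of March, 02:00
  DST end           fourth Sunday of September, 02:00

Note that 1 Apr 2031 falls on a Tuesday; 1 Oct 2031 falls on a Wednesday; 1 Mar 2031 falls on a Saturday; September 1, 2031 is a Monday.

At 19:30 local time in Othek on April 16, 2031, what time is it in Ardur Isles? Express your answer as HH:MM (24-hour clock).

12:30

1 April 2031 is a Tuesday, so the first Monday is April 7 and the second is April 14.
1 October 2031 is a Wednesday, so Fridays fall on 3, 10, 17, 24, 31; the last is October 31.
Daylight saving runs 14 April – 31 October; April 16, 2031 is inside that window, so Othek is at UTC−04:30.
19:30 Othek + 4h30m = 00:00 UTC (rolling into the next day, 17 April 2031).
1 March 2031 is a Saturday, so the first Sunday is March 2 and the third is March 16.
1 September 2031 is a Monday, so the first Sunday is September 7 and the fourth is September 28.
At the standard offset (UTC+11:30), 00:00 UTC + 11h30m = 11:30 Ardur Isles standard time.
Daylight saving runs 16 March – 28 September; the standard-time date in Ardur Isles, April 17, 2031, is inside that window, so Ardur Isles is at UTC+12:30.
00:00 UTC + 12h30m = 12:30 Ardur Isles.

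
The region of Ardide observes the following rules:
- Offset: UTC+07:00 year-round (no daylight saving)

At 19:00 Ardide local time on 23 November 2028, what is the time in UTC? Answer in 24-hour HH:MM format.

Ardide stays on UTC+07:00 all year.
19:00 local − 7h = 12:00 UTC.

12:00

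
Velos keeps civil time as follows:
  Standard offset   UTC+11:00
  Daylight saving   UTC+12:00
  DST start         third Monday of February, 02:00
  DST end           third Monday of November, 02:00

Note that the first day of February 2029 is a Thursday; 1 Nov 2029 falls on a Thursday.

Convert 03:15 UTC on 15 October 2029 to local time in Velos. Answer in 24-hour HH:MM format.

15:15

1 February 2029 is a Thursday, so the first Monday is February 5 and the third is February 19.
1 November 2029 is a Thursday, so the first Monday is November 5 and the third is November 19.
At the standard offset (UTC+11:00), 03:15 UTC + 11h = 14:15 Velos standard time.
The standard-time date in Velos, 15 October 2029, falls between 19 February and 19 November, so daylight saving is in effect and Velos is at UTC+12:00.
03:15 UTC + 12h = 15:15 local.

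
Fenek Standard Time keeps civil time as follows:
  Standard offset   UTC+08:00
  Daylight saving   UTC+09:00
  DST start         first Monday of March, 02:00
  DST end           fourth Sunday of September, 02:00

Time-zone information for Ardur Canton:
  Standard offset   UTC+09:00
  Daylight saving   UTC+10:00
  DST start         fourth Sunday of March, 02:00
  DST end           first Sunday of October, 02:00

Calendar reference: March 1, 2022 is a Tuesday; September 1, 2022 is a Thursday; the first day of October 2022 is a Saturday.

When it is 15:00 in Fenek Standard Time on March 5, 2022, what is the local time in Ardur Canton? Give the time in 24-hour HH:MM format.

16:00

1 March 2022 is a Tuesday, so the first Monday is March 7.
1 September 2022 is a Thursday, so the first Sunday is September 4 and the fourth is September 25.
March 5, 2022 does not fall between 7 March and 25 September, so daylight saving is not in effect and Fenek Standard Time is at UTC+08:00.
15:00 Fenek Standard Time − 8h = 07:00 UTC.
1 March 2022 is a Tuesday, so the first Sunday is March 6 and the fourth is March 27.
1 October 2022 is a Saturday, so the first Sunday is October 2.
At the standard offset (UTC+09:00), 07:00 UTC + 9h = 16:00 Ardur Canton standard time.
Daylight saving runs 27 March – 2 October; the standard-time date in Ardur Canton, March 5, 2022, is outside that window, so Ardur Canton is on standard time at UTC+09:00.
07:00 UTC + 9h = 16:00 Ardur Canton.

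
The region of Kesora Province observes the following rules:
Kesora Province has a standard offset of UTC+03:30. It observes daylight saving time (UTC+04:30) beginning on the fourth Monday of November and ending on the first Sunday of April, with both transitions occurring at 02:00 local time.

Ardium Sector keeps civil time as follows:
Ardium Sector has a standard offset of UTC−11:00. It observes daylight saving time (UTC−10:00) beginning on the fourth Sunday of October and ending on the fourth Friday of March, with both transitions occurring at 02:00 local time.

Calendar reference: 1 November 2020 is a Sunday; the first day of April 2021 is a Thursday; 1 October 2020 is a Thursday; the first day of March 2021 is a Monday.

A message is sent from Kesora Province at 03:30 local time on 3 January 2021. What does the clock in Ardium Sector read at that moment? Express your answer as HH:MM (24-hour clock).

1 November 2020 is a Sunday, so the first Monday is November 2 and the fourth is November 23.
1 April 2021 is a Thursday, so the first Sunday is April 4.
Daylight saving runs 23 November 2020 – 4 April 2021; 3 January 2021 is inside that window, so Kesora Province is at UTC+04:30.
03:30 Kesora Province − 4h30m = 23:00 UTC (rolling into the previous day, 2 January 2021).
1 October 2020 is a Thursday, so the first Sunday is October 4 and the fourth is October 25.
1 March 2021 is a Monday, so the first Friday is March 5 and the fourth is March 26.
At the standard offset (UTC−11:00), 23:00 UTC − 11h = 12:00 Ardium Sector standard time.
The standard-time date in Ardium Sector, 2 January 2021, falls between 25 October 2020 and 26 March 2021, so daylight saving is in effect and Ardium Sector is at UTC−10:00.
23:00 UTC − 10h = 13:00 Ardium Sector.

13:00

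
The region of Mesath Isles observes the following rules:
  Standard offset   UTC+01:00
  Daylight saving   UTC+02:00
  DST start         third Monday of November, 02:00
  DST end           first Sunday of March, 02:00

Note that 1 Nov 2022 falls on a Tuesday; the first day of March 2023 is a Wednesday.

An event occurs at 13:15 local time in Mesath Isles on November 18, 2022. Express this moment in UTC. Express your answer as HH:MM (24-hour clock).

1 November 2022 is a Tuesday, so the first Monday is November 7 and the third is November 21.
1 March 2023 is a Wednesday, so the first Sunday is March 5.
Daylight saving runs 21 November 2022 – 5 March 2023; November 18, 2022 is outside that window, so Mesath Isles is on standard time at UTC+01:00.
13:15 local − 1h = 12:15 UTC.

12:15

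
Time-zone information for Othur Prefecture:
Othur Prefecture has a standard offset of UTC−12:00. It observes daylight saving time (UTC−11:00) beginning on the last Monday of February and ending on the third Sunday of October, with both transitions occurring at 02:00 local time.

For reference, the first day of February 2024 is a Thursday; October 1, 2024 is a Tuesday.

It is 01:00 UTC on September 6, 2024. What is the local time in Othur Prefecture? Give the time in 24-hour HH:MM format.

14:00

1 February 2024 is a Thursday, so Mondays fall on 5, 12, 19, 26; the last is February 26.
1 October 2024 is a Tuesday, so the first Sunday is October 6 and the third is October 20.
At the standard offset (UTC−12:00), 01:00 UTC − 12h = 13:00 Othur Prefecture standard time (rolling into the previous day, 5 September 2024).
The standard-time date in Othur Prefecture, September 5, 2024, falls between 26 February and 20 October, so daylight saving is in effect and Othur Prefecture is at UTC−11:00.
01:00 UTC − 11h = 14:00 local (rolling into the previous day, 5 September 2024).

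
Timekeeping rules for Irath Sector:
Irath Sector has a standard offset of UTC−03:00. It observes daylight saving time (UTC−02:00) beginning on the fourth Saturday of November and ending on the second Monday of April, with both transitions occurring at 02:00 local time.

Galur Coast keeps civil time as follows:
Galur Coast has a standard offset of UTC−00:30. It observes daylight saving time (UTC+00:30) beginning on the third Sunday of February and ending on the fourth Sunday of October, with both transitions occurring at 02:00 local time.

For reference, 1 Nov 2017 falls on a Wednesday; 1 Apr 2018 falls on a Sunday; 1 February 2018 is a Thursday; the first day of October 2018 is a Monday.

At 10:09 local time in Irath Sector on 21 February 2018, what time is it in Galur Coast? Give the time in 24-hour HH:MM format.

12:39

1 November 2017 is a Wednesday, so the first Saturday is November 4 and the fourth is November 25.
1 April 2018 is a Sunday, so the first Monday is April 2 and the second is April 9.
21 February 2018 lies within the daylight-saving period (25 November 2017 – 9 April 2018), so Irath Sector is on daylight time, UTC−02:00.
10:09 Irath Sector + 2h = 12:09 UTC.
1 February 2018 is a Thursday, so the first Sunday is February 4 and the third is February 18.
1 October 2018 is a Monday, so the first Sunday is October 7 and the fourth is October 28.
At the standard offset (UTC−00:30), 12:09 UTC − 0h30m = 11:39 Galur Coast standard time.
The standard-time date in Galur Coast, 21 February 2018, falls between 18 February and 28 October, so daylight saving is in effect and Galur Coast is at UTC+00:30.
12:09 UTC + 0h30m = 12:39 Galur Coast.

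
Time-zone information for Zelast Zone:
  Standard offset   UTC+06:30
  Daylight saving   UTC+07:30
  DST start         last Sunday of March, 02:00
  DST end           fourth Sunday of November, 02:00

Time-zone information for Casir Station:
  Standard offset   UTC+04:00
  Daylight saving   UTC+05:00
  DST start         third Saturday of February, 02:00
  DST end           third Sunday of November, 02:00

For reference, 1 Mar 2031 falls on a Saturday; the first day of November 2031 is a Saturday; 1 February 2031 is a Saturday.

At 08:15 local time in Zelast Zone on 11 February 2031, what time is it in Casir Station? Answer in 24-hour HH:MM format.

05:45

1 March 2031 is a Saturday, so Sundays fall on 2, 9, 16, 23, 30; the last is March 30.
1 November 2031 is a Saturday, so the first Sunday is November 2 and the fourth is November 23.
Daylight saving runs 30 March – 23 November; 11 February 2031 is outside that window, so Zelast Zone is on standard time at UTC+06:30.
08:15 Zelast Zone − 6h30m = 01:45 UTC.
1 February 2031 is a Saturday, so the first Saturday is February 1 and the third is February 15.
1 November 2031 is a Saturday, so the first Sunday is November 2 and the third is November 16.
At the standard offset (UTC+04:00), 01:45 UTC + 4h = 05:45 Casir Station standard time.
The standard-time date in Casir Station, 11 February 2031, is outside the daylight-saving period (15 February – 16 November), so Casir Station is on standard time, UTC+04:00.
01:45 UTC + 4h = 05:45 Casir Station.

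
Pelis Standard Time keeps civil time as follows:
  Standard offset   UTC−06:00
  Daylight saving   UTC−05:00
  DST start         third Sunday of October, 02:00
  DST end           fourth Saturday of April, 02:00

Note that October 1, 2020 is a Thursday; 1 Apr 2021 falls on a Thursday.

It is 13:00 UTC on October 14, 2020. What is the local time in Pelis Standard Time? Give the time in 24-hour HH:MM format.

1 October 2020 is a Thursday, so the first Sunday is October 4 and the third is October 18.
1 April 2021 is a Thursday, so the first Saturday is April 3 and the fourth is April 24.
At the standard offset (UTC−06:00), 13:00 UTC − 6h = 07:00 Pelis Standard Time standard time.
The standard-time date in Pelis Standard Time, October 14, 2020, does not fall between 18 October 2020 and 24 April 2021, so daylight saving is not in effect and Pelis Standard Time is at UTC−06:00.
13:00 UTC − 6h = 07:00 local.

07:00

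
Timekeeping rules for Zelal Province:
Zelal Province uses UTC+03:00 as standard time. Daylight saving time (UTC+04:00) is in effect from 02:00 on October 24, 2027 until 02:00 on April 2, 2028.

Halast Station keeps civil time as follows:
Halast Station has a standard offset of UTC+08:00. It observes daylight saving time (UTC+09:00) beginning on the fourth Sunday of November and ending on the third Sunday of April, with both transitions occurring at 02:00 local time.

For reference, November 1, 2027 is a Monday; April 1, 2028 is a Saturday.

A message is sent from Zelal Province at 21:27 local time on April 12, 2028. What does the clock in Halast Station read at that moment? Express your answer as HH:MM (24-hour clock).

April 12, 2028 is outside the daylight-saving period (24 October 2027 – 2 April 2028), so Zelal Province is on standard time, UTC+03:00.
21:27 Zelal Province − 3h = 18:27 UTC.
1 November 2027 is a Monday, so the first Sunday is November 7 and the fourth is November 28.
1 April 2028 is a Saturday, so the first Sunday is April 2 and the third is April 16.
At the standard offset (UTC+08:00), 18:27 UTC + 8h = 02:27 Halast Station standard time (rolling into the next day, 13 April 2028).
The standard-time date in Halast Station, April 13, 2028, falls between 28 November 2027 and 16 April 2028, so daylight saving is in effect and Halast Station is at UTC+09:00.
18:27 UTC + 9h = 03:27 Halast Station (rolling into the next day, 13 April 2028).

03:27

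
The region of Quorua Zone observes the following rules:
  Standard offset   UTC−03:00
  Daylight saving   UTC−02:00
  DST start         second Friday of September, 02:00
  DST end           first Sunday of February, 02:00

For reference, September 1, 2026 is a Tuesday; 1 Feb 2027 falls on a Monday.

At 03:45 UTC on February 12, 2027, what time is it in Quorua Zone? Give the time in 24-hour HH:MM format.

1 September 2026 is a Tuesday, so the first Friday is September 4 and the second is September 11.
1 February 2027 is a Monday, so the first Sunday is February 7.
At the standard offset (UTC−03:00), 03:45 UTC − 3h = 00:45 Quorua Zone standard time.
The standard-time date in Quorua Zone, February 12, 2027, is outside the daylight-saving period (11 September 2026 – 7 February 2027), so Quorua Zone is on standard time, UTC−03:00.
03:45 UTC − 3h = 00:45 local.

00:45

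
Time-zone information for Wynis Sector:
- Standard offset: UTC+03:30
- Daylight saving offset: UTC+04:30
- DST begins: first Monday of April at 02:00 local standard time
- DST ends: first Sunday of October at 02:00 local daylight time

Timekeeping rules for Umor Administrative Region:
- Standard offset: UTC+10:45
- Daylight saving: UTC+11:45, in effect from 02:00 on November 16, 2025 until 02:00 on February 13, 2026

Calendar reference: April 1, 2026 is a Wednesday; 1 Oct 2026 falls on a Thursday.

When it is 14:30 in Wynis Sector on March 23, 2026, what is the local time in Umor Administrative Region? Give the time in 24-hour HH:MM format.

1 April 2026 is a Wednesday, so the first Monday is April 6.
1 October 2026 is a Thursday, so the first Sunday is October 4.
March 23, 2026 does not fall between 6 April and 4 October, so daylight saving is not in effect and Wynis Sector is at UTC+03:30.
14:30 Wynis Sector − 3h30m = 11:00 UTC.
At the standard offset (UTC+10:45), 11:00 UTC + 10h45m = 21:45 Umor Administrative Region standard time.
The standard-time date in Umor Administrative Region, March 23, 2026, does not fall between 16 November 2025 and 13 February 2026, so daylight saving is not in effect and Umor Administrative Region is at UTC+10:45.
11:00 UTC + 10h45m = 21:45 Umor Administrative Region.

21:45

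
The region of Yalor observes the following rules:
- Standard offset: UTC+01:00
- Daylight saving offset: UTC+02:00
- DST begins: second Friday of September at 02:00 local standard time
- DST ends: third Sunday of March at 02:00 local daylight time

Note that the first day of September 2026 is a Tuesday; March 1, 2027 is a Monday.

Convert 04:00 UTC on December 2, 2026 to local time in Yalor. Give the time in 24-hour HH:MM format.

06:00

1 September 2026 is a Tuesday, so the first Friday is September 4 and the second is September 11.
1 March 2027 is a Monday, so the first Sunday is March 7 and the third is March 21.
At the standard offset (UTC+01:00), 04:00 UTC + 1h = 05:00 Yalor standard time.
The standard-time date in Yalor, December 2, 2026, falls between 11 September 2026 and 21 March 2027, so daylight saving is in effect and Yalor is at UTC+02:00.
04:00 UTC + 2h = 06:00 local.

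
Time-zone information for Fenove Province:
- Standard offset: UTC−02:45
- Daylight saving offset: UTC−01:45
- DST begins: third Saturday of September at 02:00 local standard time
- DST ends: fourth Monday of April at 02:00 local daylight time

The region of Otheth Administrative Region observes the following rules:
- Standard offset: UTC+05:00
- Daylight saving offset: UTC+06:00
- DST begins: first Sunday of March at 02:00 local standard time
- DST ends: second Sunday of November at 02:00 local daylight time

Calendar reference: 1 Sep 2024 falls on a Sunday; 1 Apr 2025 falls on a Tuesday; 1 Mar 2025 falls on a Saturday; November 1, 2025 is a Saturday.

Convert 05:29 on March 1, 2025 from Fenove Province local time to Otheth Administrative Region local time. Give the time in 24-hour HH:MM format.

1 September 2024 is a Sunday, so the first Saturday is September 7 and the third is September 21.
1 April 2025 is a Tuesday, so the first Monday is April 7 and the fourth is April 28.
March 1, 2025 lies within the daylight-saving period (21 September 2024 – 28 April 2025), so Fenove Province is on daylight time, UTC−01:45.
05:29 Fenove Province + 1h45m = 07:14 UTC.
1 March 2025 is a Saturday, so the first Sunday is March 2.
1 November 2025 is a Saturday, so the first Sunday is November 2 and the second is November 9.
At the standard offset (UTC+05:00), 07:14 UTC + 5h = 12:14 Otheth Administrative Region standard time.
The standard-time date in Otheth Administrative Region, March 1, 2025, does not fall between 2 March and 9 November, so daylight saving is not in effect and Otheth Administrative Region is at UTC+05:00.
07:14 UTC + 5h = 12:14 Otheth Administrative Region.

12:14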